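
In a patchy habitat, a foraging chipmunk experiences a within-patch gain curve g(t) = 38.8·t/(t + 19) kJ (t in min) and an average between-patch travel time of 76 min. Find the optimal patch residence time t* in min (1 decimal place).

38.0 min

Optimal t* satisfies g'(t*) = g(t*)/(T + t*).
g'(t) = 38.8·19/(t + 19)². Setting 38.8·19/(t+19)² = 38.8t/[(t+19)(76+t)] gives 19(76+t) = t(t+19), so t² = 19×76 = 1444.
t* = √1444 = 38 min.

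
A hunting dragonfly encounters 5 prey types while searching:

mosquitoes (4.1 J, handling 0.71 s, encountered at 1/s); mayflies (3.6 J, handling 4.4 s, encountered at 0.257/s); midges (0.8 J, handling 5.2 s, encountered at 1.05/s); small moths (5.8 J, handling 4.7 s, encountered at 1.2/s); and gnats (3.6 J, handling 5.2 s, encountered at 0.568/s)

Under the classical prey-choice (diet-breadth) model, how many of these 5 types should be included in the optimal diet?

1

Profitabilities (E/h, J/s): mosquitoes 5.77, small moths 1.23, mayflies 0.818, gnats 0.692, midges 0.154. Add prey in this order while the next type's profitability exceeds the intake rate on those already taken.
Rate on top 1: 2.398. small moths: 1.23 < 2.398 → exclude; stop.
Optimal diet: mosquitoes — 1 of 5 types.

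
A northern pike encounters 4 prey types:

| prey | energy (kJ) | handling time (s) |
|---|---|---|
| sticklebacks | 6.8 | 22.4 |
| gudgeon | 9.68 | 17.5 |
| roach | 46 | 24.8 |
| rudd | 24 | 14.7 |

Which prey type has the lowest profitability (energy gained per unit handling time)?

Profitability E/h (kJ/s): sticklebacks = 6.8/22.4 = 0.304, gudgeon = 9.68/17.5 = 0.553, roach = 46/24.8 = 1.85, rudd = 24/14.7 = 1.63.
Ranked: roach > rudd > gudgeon > sticklebacks.

sticklebacks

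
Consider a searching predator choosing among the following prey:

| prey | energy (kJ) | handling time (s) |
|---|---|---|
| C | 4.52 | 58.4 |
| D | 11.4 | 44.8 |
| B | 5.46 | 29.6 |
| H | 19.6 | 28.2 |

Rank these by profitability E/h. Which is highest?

In descending order of E/h:
H: 19.6/28.2 = 0.695 kJ/s
D: 11.4/44.8 = 0.254 kJ/s
B: 5.46/29.6 = 0.184 kJ/s
C: 4.52/58.4 = 0.0774 kJ/s

H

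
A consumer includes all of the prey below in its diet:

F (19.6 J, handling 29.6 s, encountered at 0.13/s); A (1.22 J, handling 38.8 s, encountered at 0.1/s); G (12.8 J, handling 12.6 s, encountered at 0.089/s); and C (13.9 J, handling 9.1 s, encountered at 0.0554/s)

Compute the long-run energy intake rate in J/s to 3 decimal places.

0.442 J/s

Energy encountered per unit search time: 0.13×19.6 + 0.1×1.22 + 0.089×12.8 + 0.0554×13.9 = 4.579 J/s.
Handling time per unit search time: 0.13×29.6 + 0.1×38.8 + 0.089×12.6 + 0.0554×9.1 = 9.354.
Rate = 4.579/(1 + 9.354) = 0.4423 J/s.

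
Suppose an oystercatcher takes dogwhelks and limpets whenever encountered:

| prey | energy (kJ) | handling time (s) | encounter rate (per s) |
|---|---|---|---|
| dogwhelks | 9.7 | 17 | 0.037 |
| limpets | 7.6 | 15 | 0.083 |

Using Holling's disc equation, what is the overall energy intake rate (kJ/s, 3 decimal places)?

Energy encountered per unit search time: 0.037×9.7 + 0.083×7.6 = 0.9897 kJ/s.
Handling time per unit search time: 0.037×17 + 0.083×15 = 1.874.
Rate = 0.9897/(1 + 1.874) = 0.3444 kJ/s.

0.344 kJ/s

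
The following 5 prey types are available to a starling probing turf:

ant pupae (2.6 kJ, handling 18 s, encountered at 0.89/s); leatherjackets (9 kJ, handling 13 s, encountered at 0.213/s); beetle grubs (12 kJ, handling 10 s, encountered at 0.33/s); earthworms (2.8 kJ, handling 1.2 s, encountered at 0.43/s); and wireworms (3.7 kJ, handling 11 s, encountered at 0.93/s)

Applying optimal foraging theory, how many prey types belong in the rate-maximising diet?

2

Rank by E/h (kJ/s): earthworms 2.33, beetle grubs 1.2, leatherjackets 0.692, wireworms 0.336, ant pupae 0.144. Include each in turn until the next type's E/h falls below the running intake rate.
Rate on top 1: 0.7942. beetle grubs: 1.2 > 0.7942 → include.
Rate on top 2: 1.072. leatherjackets: 0.692 < 1.072 → exclude; stop.
Optimal diet: earthworms, beetle grubs — 2 of 5 types.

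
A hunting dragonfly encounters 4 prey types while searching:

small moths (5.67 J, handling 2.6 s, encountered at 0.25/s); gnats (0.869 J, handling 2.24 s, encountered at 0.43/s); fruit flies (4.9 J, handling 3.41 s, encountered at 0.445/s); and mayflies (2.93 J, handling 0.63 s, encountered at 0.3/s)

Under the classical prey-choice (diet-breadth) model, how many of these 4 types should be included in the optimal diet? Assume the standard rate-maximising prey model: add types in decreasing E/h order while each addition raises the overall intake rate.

Profitabilities (E/h, J/s): mayflies 4.65, small moths 2.18, fruit flies 1.44, gnats 0.388. Add prey in this order while the next type's profitability exceeds the intake rate on those already taken.
Rate on top 1: 0.7393. small moths: 2.18 > 0.7393 → include.
Rate on top 2: 1.249. fruit flies: 1.44 > 1.249 → include.
Rate on top 3: 1.334. gnats: 0.388 < 1.334 → exclude; stop.
Optimal diet: mayflies, small moths, fruit flies — 3 of 4 types.

3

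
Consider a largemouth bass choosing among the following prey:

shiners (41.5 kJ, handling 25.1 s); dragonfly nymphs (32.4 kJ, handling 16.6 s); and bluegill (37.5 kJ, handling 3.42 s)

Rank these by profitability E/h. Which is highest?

bluegill

In descending order of E/h:
bluegill: 37.5/3.42 = 11 kJ/s
dragonfly nymphs: 32.4/16.6 = 1.95 kJ/s
shiners: 41.5/25.1 = 1.65 kJ/s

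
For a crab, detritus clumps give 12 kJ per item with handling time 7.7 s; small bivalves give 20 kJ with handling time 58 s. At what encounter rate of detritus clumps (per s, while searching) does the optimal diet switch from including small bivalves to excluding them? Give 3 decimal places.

The zero-one rule: include small bivalves iff E₂/h₂ > λE₁/(1+λh₁). Equality gives the switch point.
λE₁h₂ = E₂ + λE₂h₁ ⇒ λ = E₂/(E₁h₂ − E₂h₁) = 20/(696 − 154) = 0.0369 per s.

0.037 per s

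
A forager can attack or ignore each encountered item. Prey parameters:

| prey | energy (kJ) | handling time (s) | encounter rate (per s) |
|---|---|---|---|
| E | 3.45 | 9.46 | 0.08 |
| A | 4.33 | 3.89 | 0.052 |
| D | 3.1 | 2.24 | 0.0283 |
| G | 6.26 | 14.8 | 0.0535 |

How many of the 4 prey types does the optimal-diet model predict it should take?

4

Rank by E/h (kJ/s): D 1.38, A 1.11, G 0.423, E 0.365. Include each in turn until the next type's E/h falls below the running intake rate.
Rate on top 1: 0.0825. A: 1.11 > 0.0825 → include.
Rate on top 2: 0.2472. G: 0.423 > 0.2472 → include.
Rate on top 3: 0.3149. E: 0.365 > 0.3149 → include.
Optimal diet: D, A, G, E — 4 of 4 types.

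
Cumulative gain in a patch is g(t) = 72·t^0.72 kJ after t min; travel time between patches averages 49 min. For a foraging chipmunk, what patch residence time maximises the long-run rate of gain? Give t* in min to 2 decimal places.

Optimal t* satisfies g'(t*) = g(t*)/(T + t*).
g'(t) = 0.72·72·t^-0.28. Setting 0.72·72·t^-0.28 = 72·t^0.72/(49+t) gives 0.72(49+t) = t, so 0.28·t = 0.72×49.
t* = 0.72×49/0.28 = 126 min.

126.00 min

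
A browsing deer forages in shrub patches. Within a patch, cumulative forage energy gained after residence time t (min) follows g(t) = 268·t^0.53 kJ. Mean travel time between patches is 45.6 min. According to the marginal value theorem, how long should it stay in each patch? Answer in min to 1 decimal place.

51.4 min

Optimal t* satisfies g'(t*) = g(t*)/(T + t*).
g'(t) = 0.53·268·t^-0.47. Setting 0.53·268·t^-0.47 = 268·t^0.53/(45.6+t) gives 0.53(45.6+t) = t, so 0.47·t = 0.53×45.6.
t* = 0.53×45.6/0.47 = 51.42 min.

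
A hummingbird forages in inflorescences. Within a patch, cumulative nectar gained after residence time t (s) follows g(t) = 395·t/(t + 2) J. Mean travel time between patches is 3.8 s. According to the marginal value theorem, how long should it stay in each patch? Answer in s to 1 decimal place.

By the marginal value theorem, leave when the instantaneous gain rate g'(t) equals the habitat-wide average g(t)/(T + t).
g'(t) = 395·2/(t + 2)². Setting 395·2/(t+2)² = 395t/[(t+2)(3.8+t)] gives 2(3.8+t) = t(t+2), so t² = 2×3.8 = 7.6.
t* = √7.6 = 2.757 s.

2.8 s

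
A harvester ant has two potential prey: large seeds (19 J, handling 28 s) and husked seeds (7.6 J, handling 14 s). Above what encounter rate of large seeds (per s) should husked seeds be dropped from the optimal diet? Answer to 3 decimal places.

Drop husked seeds once their profitability E₂/h₂ falls below the rate achievable on large seeds alone: E₂/h₂ = λE₁/(1 + λh₁).
Solve for λ: λE₁h₂ = E₂(1 + λh₁) → λ(E₁h₂ − E₂h₁) = E₂ → λ = E₂/(E₁h₂ − E₂h₁).
λ = 7.6/(19×14 − 7.6×28) = 7.6/53.2 = 0.1429 per s.

0.143 per s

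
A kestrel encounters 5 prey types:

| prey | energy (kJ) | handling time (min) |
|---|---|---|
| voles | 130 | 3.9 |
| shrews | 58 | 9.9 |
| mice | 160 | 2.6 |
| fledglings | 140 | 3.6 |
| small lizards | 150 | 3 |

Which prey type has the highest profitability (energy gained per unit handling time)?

In descending order of E/h:
mice: 160/2.6 = 61.5 kJ/min
small lizards: 150/3 = 50 kJ/min
fledglings: 140/3.6 = 38.9 kJ/min
voles: 130/3.9 = 33.3 kJ/min
shrews: 58/9.9 = 5.86 kJ/min

mice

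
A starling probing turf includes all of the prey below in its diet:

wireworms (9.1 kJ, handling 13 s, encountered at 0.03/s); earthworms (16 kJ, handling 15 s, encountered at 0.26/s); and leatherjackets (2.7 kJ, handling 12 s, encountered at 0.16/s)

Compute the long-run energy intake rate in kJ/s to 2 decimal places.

0.67 kJ/s

R = Σλ_iE_i / (1 + Σλ_ih_i)
Numerator: 0.03×9.1 + 0.26×16 + 0.16×2.7 = 4.865
Denominator: 1 + 0.03×13 + 0.26×15 + 0.16×12 = 7.21
R = 4.865/7.21 = 0.6748 kJ/s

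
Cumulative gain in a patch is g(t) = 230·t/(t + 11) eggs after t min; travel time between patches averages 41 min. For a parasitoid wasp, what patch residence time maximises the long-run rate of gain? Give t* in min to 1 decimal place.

21.2 min

Maximise g(t)/(T+t): set derivative to zero → g'(t)(T+t) = g(t).
g'(t) = 230·11/(t + 11)². Setting 230·11/(t+11)² = 230t/[(t+11)(41+t)] gives 11(41+t) = t(t+11), so t² = 11×41 = 451.
t* = √451 = 21.24 min.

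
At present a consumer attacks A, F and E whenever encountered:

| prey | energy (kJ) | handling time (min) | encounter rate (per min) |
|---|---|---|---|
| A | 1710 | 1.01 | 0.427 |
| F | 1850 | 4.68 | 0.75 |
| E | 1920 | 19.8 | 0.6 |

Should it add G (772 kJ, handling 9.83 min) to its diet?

Current rate: (0.427×1710 + 0.75×1850 + 0.6×1920)/(1 + 0.427×1.01 + 0.75×4.68 + 0.6×19.8) = 194.4 kJ/min.
G: E/h = 772/9.83 = 78.54 kJ/min.
78.54 < 194.4, so adding G would lower the average — exclude it.

No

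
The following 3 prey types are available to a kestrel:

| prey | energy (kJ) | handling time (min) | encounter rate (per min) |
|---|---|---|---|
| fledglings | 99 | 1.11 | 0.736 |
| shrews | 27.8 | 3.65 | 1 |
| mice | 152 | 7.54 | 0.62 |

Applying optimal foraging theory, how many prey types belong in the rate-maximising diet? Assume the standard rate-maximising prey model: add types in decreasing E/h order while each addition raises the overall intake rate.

1

Rank by E/h (kJ/min): fledglings 89.2, mice 20.2, shrews 7.62. Include each in turn until the next type's E/h falls below the running intake rate.
Rate on top 1: 40.1. mice: 20.2 < 40.1 → exclude; stop.
Optimal diet: fledglings — 1 of 3 types.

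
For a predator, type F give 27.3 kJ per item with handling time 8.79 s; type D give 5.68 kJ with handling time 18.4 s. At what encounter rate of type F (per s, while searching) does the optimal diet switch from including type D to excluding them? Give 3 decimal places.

Drop type D once their profitability E₂/h₂ falls below the rate achievable on type F alone: E₂/h₂ = λE₁/(1 + λh₁).
Solve for λ: λE₁h₂ = E₂(1 + λh₁) → λ(E₁h₂ − E₂h₁) = E₂ → λ = E₂/(E₁h₂ − E₂h₁).
λ = 5.68/(27.3×18.4 − 5.68×8.79) = 5.68/452.4 = 0.01256 per s.

0.013 per s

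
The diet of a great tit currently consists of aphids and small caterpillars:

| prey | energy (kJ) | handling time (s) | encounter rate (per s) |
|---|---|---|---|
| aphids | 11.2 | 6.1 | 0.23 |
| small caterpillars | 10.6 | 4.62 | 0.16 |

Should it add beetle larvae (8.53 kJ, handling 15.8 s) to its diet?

No

On aphids and small caterpillars alone, R = ΣλE/(1+Σλh) = 4.272/3.142 = 1.36 kJ/s.
Profitability of beetle larvae: 8.53/15.8 = 0.5399 kJ/s.
0.5399 < 1.36, so adding beetle larvae would lower the average — exclude it.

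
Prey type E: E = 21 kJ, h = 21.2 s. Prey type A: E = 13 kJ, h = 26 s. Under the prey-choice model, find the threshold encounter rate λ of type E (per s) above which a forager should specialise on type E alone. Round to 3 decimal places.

0.048 per s

The zero-one rule: include type A iff E₂/h₂ > λE₁/(1+λh₁). Equality gives the switch point.
λE₁h₂ = E₂ + λE₂h₁ ⇒ λ = E₂/(E₁h₂ − E₂h₁) = 13/(546 − 275.6) = 0.04808 per s.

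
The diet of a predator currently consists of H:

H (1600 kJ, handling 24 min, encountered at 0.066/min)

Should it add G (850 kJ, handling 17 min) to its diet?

On H alone, R = ΣλE/(1+Σλh) = 105.6/2.584 = 40.87 kJ/min.
G: E/h = 850/17 = 50 kJ/min.
50 > 40.87, so adding G raises the average — include it.

Yes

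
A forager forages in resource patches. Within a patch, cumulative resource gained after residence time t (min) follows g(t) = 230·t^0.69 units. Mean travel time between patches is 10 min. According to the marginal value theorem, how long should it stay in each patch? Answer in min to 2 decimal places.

22.26 min

By the marginal value theorem, leave when the instantaneous gain rate g'(t) equals the habitat-wide average g(t)/(T + t).
g'(t) = 0.69·230·t^-0.31. Setting 0.69·230·t^-0.31 = 230·t^0.69/(10+t) gives 0.69(10+t) = t, so 0.31·t = 0.69×10.
t* = 0.69×10/0.31 = 22.26 min.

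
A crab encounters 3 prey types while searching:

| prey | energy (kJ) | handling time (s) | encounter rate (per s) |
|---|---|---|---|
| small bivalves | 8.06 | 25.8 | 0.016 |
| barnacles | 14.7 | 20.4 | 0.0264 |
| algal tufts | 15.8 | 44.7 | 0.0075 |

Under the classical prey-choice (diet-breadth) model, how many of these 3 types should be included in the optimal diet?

3

E/h in descending order: barnacles 0.721, algal tufts 0.353, small bivalves 0.312 kJ/s. The optimal diet is the largest prefix of this list for which every included type satisfies E_i/h_i > R on the types above it.
Rate on top 1: 0.2522. algal tufts: 0.353 > 0.2522 → include.
Rate on top 2: 0.2703. small bivalves: 0.312 > 0.2703 → include.
Optimal diet: barnacles, algal tufts, small bivalves — 3 of 3 types.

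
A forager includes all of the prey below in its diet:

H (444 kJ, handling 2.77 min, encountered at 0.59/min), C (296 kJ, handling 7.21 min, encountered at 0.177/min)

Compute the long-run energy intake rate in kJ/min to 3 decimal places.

80.387 kJ/min

R = (0.59×444 + 0.177×296) / (1 + 0.59×2.77 + 0.177×7.21) = 314.4/3.91 = 80.39 kJ/min.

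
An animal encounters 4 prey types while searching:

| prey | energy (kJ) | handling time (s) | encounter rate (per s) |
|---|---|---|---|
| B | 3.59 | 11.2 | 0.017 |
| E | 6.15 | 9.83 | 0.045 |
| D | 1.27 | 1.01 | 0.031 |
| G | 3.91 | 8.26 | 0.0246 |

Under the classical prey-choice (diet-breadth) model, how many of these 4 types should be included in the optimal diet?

4

E/h in descending order: D 1.26, E 0.626, G 0.473, B 0.321 kJ/s. The optimal diet is the largest prefix of this list for which every included type satisfies E_i/h_i > R on the types above it.
Rate on top 1: 0.03817. E: 0.626 > 0.03817 → include.
Rate on top 2: 0.2145. G: 0.473 > 0.2145 → include.
Rate on top 3: 0.2459. B: 0.321 > 0.2459 → include.
Optimal diet: D, E, G, B — 4 of 4 types.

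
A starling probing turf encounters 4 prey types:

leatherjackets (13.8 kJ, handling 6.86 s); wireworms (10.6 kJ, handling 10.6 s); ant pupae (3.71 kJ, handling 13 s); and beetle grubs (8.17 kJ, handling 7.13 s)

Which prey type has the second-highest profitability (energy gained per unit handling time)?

Profitability E/h (kJ/s): leatherjackets = 13.8/6.86 = 2.01, wireworms = 10.6/10.6 = 1, ant pupae = 3.71/13 = 0.285, beetle grubs = 8.17/7.13 = 1.15.
Ranked: leatherjackets > beetle grubs > wireworms > ant pupae.

beetle grubs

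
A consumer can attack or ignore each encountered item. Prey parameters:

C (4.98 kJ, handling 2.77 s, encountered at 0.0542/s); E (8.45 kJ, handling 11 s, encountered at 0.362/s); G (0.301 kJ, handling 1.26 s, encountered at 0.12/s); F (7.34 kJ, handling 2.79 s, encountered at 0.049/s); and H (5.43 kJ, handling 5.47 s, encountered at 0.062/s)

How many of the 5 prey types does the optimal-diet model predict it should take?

Rank by E/h (kJ/s): F 2.63, C 1.8, H 0.993, E 0.768, G 0.239. Include each in turn until the next type's E/h falls below the running intake rate.
Rate on top 1: 0.3164. C: 1.8 > 0.3164 → include.
Rate on top 2: 0.4892. H: 0.993 > 0.4892 → include.
Rate on top 3: 0.5942. E: 0.768 > 0.5942 → include.
Rate on top 4: 0.7178. G: 0.239 < 0.7178 → exclude; stop.
Optimal diet: F, C, H, E — 4 of 5 types.

4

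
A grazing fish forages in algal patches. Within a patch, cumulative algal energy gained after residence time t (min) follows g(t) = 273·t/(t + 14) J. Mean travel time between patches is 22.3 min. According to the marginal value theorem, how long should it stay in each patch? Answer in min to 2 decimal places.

Maximise g(t)/(T+t): set derivative to zero → g'(t)(T+t) = g(t).
g'(t) = 273·14/(t + 14)². Setting 273·14/(t+14)² = 273t/[(t+14)(22.3+t)] gives 14(22.3+t) = t(t+14), so t² = 14×22.3 = 312.2.
t* = √312.2 = 17.67 min.

17.67 min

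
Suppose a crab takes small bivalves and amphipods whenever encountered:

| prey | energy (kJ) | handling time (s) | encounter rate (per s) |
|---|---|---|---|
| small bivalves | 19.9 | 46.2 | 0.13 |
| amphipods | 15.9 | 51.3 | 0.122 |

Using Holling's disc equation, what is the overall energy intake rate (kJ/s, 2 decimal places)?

Energy encountered per unit search time: 0.13×19.9 + 0.122×15.9 = 4.527 kJ/s.
Handling time per unit search time: 0.13×46.2 + 0.122×51.3 = 12.26.
Rate = 4.527/(1 + 12.26) = 0.3413 kJ/s.

0.34 kJ/s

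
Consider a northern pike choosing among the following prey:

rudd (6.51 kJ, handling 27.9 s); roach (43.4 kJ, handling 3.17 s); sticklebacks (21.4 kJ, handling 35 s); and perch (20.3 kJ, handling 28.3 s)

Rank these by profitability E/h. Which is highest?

Profitability E/h (kJ/s): rudd = 6.51/27.9 = 0.233, roach = 43.4/3.17 = 13.7, sticklebacks = 21.4/35 = 0.611, perch = 20.3/28.3 = 0.717.
Ranked: roach > perch > sticklebacks > rudd.

roach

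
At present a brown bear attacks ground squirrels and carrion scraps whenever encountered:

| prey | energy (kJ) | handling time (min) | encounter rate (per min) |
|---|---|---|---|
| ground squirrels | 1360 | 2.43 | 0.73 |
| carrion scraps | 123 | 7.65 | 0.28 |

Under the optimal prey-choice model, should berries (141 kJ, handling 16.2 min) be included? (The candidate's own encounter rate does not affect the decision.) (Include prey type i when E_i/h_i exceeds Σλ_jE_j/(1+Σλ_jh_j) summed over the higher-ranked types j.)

No

On ground squirrels and carrion scraps alone, R = ΣλE/(1+Σλh) = 1027/4.916 = 209 kJ/min.
berries: E/h = 141/16.2 = 8.704 kJ/min.
Since 8.704 < R, time spent handling berries is better spent searching.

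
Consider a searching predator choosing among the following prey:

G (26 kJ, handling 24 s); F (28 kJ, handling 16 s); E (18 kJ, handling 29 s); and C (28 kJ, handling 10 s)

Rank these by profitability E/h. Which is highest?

Profitability E/h (kJ/s): G = 26/24 = 1.08, F = 28/16 = 1.75, E = 18/29 = 0.621, C = 28/10 = 2.8.
Ranked: C > F > G > E.

C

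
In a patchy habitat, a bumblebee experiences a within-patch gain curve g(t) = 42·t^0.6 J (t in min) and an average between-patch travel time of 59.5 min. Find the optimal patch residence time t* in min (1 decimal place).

89.2 min

Maximise g(t)/(T+t): set derivative to zero → g'(t)(T+t) = g(t).
g'(t) = 0.6·42·t^-0.4. Setting 0.6·42·t^-0.4 = 42·t^0.6/(59.5+t) gives 0.6(59.5+t) = t, so 0.40·t = 0.6×59.5.
t* = 0.6×59.5/0.40 = 89.25 min.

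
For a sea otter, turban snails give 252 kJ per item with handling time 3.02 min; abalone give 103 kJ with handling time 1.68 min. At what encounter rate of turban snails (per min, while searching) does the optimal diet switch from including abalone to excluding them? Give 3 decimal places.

0.917 per min

At the threshold, the rate on turban snails alone equals the profitability of abalone: λ·252/(1 + λ·3.02) = 103/1.68 = 61.31.
Rearranging, λ(252 − 61.31×3.02) = 61.31, so λ = 61.31/66.85 = 0.9172 per min.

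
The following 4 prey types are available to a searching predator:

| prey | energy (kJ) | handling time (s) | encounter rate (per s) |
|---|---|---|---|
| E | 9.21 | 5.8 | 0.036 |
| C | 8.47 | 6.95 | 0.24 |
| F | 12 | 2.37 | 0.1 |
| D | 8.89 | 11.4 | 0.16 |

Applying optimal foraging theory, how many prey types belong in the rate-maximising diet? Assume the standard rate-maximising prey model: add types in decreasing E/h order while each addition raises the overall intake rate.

Rank by E/h (kJ/s): F 5.06, E 1.59, C 1.22, D 0.78. Include each in turn until the next type's E/h falls below the running intake rate.
Rate on top 1: 0.9701. E: 1.59 > 0.9701 → include.
Rate on top 2: 1.059. C: 1.22 > 1.059 → include.
Rate on top 3: 1.145. D: 0.78 < 1.145 → exclude; stop.
Optimal diet: F, E, C — 3 of 4 types.

3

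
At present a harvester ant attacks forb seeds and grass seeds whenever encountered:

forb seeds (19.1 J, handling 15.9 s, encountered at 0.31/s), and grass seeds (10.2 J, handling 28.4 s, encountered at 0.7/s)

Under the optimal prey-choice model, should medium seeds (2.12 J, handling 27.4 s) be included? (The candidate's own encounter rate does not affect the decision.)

On forb seeds and grass seeds alone, R = ΣλE/(1+Σλh) = 13.06/25.81 = 0.5061 J/s.
medium seeds: E/h = 2.12/27.4 = 0.07737 J/s.
Since 0.07737 < R, time spent handling medium seeds is better spent searching.

No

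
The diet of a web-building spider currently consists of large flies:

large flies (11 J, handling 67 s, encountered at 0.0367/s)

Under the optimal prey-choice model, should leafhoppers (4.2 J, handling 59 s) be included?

No

Intake rate on the current diet: R = (0.0367×11) / (1 + 0.0367×67) = 0.4037/3.459 = 0.1167 J/s.
Profitability of leafhoppers: 4.2/59 = 0.07119 J/s.
Since 0.07119 < R, time spent handling leafhoppers is better spent searching.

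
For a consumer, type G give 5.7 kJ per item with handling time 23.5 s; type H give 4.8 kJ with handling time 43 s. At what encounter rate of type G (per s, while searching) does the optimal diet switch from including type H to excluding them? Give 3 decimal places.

Drop type H once their profitability E₂/h₂ falls below the rate achievable on type G alone: E₂/h₂ = λE₁/(1 + λh₁).
Solve for λ: λE₁h₂ = E₂(1 + λh₁) → λ(E₁h₂ − E₂h₁) = E₂ → λ = E₂/(E₁h₂ − E₂h₁).
λ = 4.8/(5.7×43 − 4.8×23.5) = 4.8/132.3 = 0.03628 per s.

0.036 per s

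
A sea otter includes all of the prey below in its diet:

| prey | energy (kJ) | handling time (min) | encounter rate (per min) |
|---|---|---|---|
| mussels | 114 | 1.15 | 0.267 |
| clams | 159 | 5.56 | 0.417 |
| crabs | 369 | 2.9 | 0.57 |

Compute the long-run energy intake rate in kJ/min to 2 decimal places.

R = (0.267×114 + 0.417×159 + 0.57×369) / (1 + 0.267×1.15 + 0.417×5.56 + 0.57×2.9) = 307.1/5.279 = 58.17 kJ/min.

58.17 kJ/min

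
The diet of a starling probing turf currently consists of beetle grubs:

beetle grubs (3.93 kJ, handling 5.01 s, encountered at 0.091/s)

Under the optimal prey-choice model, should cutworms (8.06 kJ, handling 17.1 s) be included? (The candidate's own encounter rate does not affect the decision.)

Yes

On beetle grubs alone, R = ΣλE/(1+Σλh) = 0.3576/1.456 = 0.2456 kJ/s.
Profitability of cutworms: 8.06/17.1 = 0.4713 kJ/s.
Since 0.4713 > R, including cutworms increases the long-run rate.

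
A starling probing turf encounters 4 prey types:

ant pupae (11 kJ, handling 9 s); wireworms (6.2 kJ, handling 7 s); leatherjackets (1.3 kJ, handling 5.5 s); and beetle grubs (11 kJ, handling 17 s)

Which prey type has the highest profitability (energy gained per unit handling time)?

Profitability E/h (kJ/s): ant pupae = 11/9 = 1.22, wireworms = 6.2/7 = 0.886, leatherjackets = 1.3/5.5 = 0.236, beetle grubs = 11/17 = 0.647.
Ranked: ant pupae > wireworms > beetle grubs > leatherjackets.

ant pupae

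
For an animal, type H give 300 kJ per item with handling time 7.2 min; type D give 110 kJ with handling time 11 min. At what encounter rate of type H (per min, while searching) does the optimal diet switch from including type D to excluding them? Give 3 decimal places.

0.044 per min

Drop type D once their profitability E₂/h₂ falls below the rate achievable on type H alone: E₂/h₂ = λE₁/(1 + λh₁).
Solve for λ: λE₁h₂ = E₂(1 + λh₁) → λ(E₁h₂ − E₂h₁) = E₂ → λ = E₂/(E₁h₂ − E₂h₁).
λ = 110/(300×11 − 110×7.2) = 110/2508 = 0.04386 per min.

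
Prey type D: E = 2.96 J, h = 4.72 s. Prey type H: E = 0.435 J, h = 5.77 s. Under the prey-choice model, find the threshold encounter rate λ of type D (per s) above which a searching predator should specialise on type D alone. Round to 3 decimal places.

Drop type H once their profitability E₂/h₂ falls below the rate achievable on type D alone: E₂/h₂ = λE₁/(1 + λh₁).
Solve for λ: λE₁h₂ = E₂(1 + λh₁) → λ(E₁h₂ − E₂h₁) = E₂ → λ = E₂/(E₁h₂ − E₂h₁).
λ = 0.435/(2.96×5.77 − 0.435×4.72) = 0.435/15.03 = 0.02895 per s.

0.029 per s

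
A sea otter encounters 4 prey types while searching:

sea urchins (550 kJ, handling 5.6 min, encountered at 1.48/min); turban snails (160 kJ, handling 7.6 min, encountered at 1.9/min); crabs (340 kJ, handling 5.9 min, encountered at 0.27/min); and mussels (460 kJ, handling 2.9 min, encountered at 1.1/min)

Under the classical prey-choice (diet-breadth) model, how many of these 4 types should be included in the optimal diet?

1

Profitabilities (E/h, kJ/min): mussels 159, sea urchins 98.2, crabs 57.6, turban snails 21.1. Add prey in this order while the next type's profitability exceeds the intake rate on those already taken.
Rate on top 1: 120.8. sea urchins: 98.2 < 120.8 → exclude; stop.
Optimal diet: mussels — 1 of 4 types.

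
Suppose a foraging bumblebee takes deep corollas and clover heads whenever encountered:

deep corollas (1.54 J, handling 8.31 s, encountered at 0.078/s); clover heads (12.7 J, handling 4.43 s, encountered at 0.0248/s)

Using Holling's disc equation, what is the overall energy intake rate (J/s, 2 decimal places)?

R = Σλ_iE_i / (1 + Σλ_ih_i)
Numerator: 0.078×1.54 + 0.0248×12.7 = 0.4351
Denominator: 1 + 0.078×8.31 + 0.0248×4.43 = 1.758
R = 0.4351/1.758 = 0.2475 J/s

0.25 J/s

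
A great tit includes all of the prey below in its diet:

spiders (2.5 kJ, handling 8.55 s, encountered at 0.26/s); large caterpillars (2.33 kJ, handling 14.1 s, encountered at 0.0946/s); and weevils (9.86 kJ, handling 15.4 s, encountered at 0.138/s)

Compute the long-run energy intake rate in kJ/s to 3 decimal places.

0.334 kJ/s

Energy encountered per unit search time: 0.26×2.5 + 0.0946×2.33 + 0.138×9.86 = 2.231 kJ/s.
Handling time per unit search time: 0.26×8.55 + 0.0946×14.1 + 0.138×15.4 = 5.682.
Rate = 2.231/(1 + 5.682) = 0.3339 kJ/s.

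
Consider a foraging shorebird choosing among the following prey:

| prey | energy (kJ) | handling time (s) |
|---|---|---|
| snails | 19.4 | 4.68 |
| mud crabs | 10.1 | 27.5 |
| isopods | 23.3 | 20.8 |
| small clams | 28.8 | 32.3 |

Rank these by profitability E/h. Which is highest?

snails

Profitability E/h (kJ/s): snails = 19.4/4.68 = 4.15, mud crabs = 10.1/27.5 = 0.367, isopods = 23.3/20.8 = 1.12, small clams = 28.8/32.3 = 0.892.
Ranked: snails > isopods > small clams > mud crabs.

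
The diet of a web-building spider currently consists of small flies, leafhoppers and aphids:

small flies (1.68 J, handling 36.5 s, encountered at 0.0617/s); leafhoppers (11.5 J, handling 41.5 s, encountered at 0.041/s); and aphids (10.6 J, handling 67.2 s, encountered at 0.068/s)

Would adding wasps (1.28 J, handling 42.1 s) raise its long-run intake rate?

Current rate: (0.0617×1.68 + 0.041×11.5 + 0.068×10.6)/(1 + 0.0617×36.5 + 0.041×41.5 + 0.068×67.2) = 0.1361 J/s.
Profitability of wasps: 1.28/42.1 = 0.0304 J/s.
0.0304 < 0.1361, so adding wasps would lower the average — exclude it.

No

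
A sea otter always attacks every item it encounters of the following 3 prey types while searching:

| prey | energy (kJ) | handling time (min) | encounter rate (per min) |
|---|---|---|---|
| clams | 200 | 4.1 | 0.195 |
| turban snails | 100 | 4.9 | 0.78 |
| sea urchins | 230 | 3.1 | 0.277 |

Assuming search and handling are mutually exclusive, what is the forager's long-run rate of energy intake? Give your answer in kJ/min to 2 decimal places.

27.89 kJ/min

Energy encountered per unit search time: 0.195×200 + 0.78×100 + 0.277×230 = 180.7 kJ/min.
Handling time per unit search time: 0.195×4.1 + 0.78×4.9 + 0.277×3.1 = 5.48.
Rate = 180.7/(1 + 5.48) = 27.89 kJ/min.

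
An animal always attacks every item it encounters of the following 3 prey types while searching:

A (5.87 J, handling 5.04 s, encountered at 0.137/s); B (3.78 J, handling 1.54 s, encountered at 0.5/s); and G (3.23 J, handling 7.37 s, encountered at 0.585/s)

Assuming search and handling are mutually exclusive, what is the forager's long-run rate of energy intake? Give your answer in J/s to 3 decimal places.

0.677 J/s

R = Σλ_iE_i / (1 + Σλ_ih_i)
Numerator: 0.137×5.87 + 0.5×3.78 + 0.585×3.23 = 4.584
Denominator: 1 + 0.137×5.04 + 0.5×1.54 + 0.585×7.37 = 6.772
R = 4.584/6.772 = 0.6769 J/s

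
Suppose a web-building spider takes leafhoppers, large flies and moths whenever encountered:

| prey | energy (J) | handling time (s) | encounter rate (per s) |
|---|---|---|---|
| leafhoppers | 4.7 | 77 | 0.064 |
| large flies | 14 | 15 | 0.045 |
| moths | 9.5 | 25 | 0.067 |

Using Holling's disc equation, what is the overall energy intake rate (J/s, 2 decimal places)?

Energy encountered per unit search time: 0.064×4.7 + 0.045×14 + 0.067×9.5 = 1.567 J/s.
Handling time per unit search time: 0.064×77 + 0.045×15 + 0.067×25 = 7.278.
Rate = 1.567/(1 + 7.278) = 0.1893 J/s.

0.19 J/s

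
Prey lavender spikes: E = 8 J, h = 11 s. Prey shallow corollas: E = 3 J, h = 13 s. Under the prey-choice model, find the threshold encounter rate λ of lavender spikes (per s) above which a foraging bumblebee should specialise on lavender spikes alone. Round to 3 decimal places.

Drop shallow corollas once their profitability E₂/h₂ falls below the rate achievable on lavender spikes alone: E₂/h₂ = λE₁/(1 + λh₁).
Solve for λ: λE₁h₂ = E₂(1 + λh₁) → λ(E₁h₂ − E₂h₁) = E₂ → λ = E₂/(E₁h₂ − E₂h₁).
λ = 3/(8×13 − 3×11) = 3/71 = 0.04225 per s.

0.042 per s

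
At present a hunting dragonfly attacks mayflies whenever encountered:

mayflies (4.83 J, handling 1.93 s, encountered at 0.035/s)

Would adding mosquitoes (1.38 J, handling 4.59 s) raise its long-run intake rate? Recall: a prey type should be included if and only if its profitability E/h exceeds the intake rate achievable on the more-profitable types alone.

Intake rate on the current diet: R = (0.035×4.83) / (1 + 0.035×1.93) = 0.1691/1.068 = 0.1584 J/s.
mosquitoes: E/h = 1.38/4.59 = 0.3007 J/s.
Since 0.3007 > R, including mosquitoes increases the long-run rate.

Yes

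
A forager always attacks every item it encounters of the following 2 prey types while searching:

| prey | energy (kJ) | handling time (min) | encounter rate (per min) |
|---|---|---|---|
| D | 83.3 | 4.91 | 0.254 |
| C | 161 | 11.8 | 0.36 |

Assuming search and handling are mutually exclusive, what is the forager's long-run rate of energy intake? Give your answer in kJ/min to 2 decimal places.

12.18 kJ/min

R = (0.254×83.3 + 0.36×161) / (1 + 0.254×4.91 + 0.36×11.8) = 79.12/6.495 = 12.18 kJ/min.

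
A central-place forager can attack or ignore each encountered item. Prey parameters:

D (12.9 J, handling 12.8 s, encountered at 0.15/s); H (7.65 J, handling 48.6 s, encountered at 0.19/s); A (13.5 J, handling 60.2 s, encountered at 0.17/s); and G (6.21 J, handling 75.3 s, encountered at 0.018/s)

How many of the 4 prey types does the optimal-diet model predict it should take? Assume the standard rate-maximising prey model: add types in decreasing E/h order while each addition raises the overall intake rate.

1

Profitabilities (E/h, J/s): D 1.01, A 0.224, H 0.157, G 0.0825. Add prey in this order while the next type's profitability exceeds the intake rate on those already taken.
Rate on top 1: 0.6627. A: 0.224 < 0.6627 → exclude; stop.
Optimal diet: D — 1 of 4 types.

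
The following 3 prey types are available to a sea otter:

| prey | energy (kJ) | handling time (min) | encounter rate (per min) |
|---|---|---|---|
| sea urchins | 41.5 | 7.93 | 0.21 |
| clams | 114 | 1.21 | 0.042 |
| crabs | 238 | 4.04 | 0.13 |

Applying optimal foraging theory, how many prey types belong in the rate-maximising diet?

2

Rank by E/h (kJ/min): clams 94.2, crabs 58.9, sea urchins 5.23. Include each in turn until the next type's E/h falls below the running intake rate.
Rate on top 1: 4.556. crabs: 58.9 > 4.556 → include.
Rate on top 2: 22.67. sea urchins: 5.23 < 22.67 → exclude; stop.
Optimal diet: clams, crabs — 2 of 3 types.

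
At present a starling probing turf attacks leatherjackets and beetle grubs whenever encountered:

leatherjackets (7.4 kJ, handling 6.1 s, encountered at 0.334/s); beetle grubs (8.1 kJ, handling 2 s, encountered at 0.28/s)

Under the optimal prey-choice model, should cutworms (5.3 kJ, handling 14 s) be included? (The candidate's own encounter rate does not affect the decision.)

Current rate: (0.334×7.4 + 0.28×8.1)/(1 + 0.334×6.1 + 0.28×2) = 1.318 kJ/s.
Profitability of cutworms: 5.3/14 = 0.3786 kJ/s.
0.3786 < 1.318, so adding cutworms would lower the average — exclude it.

No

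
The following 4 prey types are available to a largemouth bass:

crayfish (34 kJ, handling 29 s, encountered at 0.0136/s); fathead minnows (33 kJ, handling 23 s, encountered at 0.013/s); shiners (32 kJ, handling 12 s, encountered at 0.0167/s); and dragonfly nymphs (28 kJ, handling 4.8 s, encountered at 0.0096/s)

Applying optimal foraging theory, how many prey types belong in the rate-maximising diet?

E/h in descending order: dragonfly nymphs 5.83, shiners 2.67, fathead minnows 1.43, crayfish 1.17 kJ/s. The optimal diet is the largest prefix of this list for which every included type satisfies E_i/h_i > R on the types above it.
Rate on top 1: 0.257. shiners: 2.67 > 0.257 → include.
Rate on top 2: 0.6444. fathead minnows: 1.43 > 0.6444 → include.
Rate on top 3: 0.7973. crayfish: 1.17 > 0.7973 → include.
Optimal diet: dragonfly nymphs, shiners, fathead minnows, crayfish — 4 of 4 types.

4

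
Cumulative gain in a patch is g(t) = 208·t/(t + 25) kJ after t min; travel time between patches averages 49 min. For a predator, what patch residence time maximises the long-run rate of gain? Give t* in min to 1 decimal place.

Maximise g(t)/(T+t): set derivative to zero → g'(t)(T+t) = g(t).
g'(t) = 208·25/(t + 25)². Setting 208·25/(t+25)² = 208t/[(t+25)(49+t)] gives 25(49+t) = t(t+25), so t² = 25×49 = 1225.
t* = √1225 = 35 min.

35.0 min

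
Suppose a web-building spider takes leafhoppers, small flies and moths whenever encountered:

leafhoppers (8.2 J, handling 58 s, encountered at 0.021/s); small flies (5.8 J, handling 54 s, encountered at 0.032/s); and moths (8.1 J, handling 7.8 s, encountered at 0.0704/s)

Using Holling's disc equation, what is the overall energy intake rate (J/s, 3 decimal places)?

R = (0.021×8.2 + 0.032×5.8 + 0.0704×8.1) / (1 + 0.021×58 + 0.032×54 + 0.0704×7.8) = 0.928/4.495 = 0.2065 J/s.

0.206 J/s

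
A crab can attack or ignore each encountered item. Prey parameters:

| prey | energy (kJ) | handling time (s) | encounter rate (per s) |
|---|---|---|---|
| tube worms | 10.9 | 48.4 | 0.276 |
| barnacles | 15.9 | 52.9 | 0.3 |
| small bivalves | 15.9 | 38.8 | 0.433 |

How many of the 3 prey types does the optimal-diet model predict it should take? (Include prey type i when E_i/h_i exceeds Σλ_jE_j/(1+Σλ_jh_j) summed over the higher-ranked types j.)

1

Profitabilities (E/h, kJ/s): small bivalves 0.41, barnacles 0.301, tube worms 0.225. Add prey in this order while the next type's profitability exceeds the intake rate on those already taken.
Rate on top 1: 0.3868. barnacles: 0.301 < 0.3868 → exclude; stop.
Optimal diet: small bivalves — 1 of 3 types.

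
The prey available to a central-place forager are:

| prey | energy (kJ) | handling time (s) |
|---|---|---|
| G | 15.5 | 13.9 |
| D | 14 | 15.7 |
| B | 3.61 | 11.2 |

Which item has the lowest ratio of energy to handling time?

In descending order of E/h:
G: 15.5/13.9 = 1.12 kJ/s
D: 14/15.7 = 0.892 kJ/s
B: 3.61/11.2 = 0.322 kJ/s

B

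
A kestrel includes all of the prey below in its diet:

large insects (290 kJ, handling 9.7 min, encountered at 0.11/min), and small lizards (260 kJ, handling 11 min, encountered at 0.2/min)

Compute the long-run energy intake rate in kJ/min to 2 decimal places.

19.66 kJ/min

R = (0.11×290 + 0.2×260) / (1 + 0.11×9.7 + 0.2×11) = 83.9/4.267 = 19.66 kJ/min.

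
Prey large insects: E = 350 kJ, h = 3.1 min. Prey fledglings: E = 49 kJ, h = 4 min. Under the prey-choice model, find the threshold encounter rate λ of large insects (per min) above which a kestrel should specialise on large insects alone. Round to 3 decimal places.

Drop fledglings once their profitability E₂/h₂ falls below the rate achievable on large insects alone: E₂/h₂ = λE₁/(1 + λh₁).
Solve for λ: λE₁h₂ = E₂(1 + λh₁) → λ(E₁h₂ − E₂h₁) = E₂ → λ = E₂/(E₁h₂ − E₂h₁).
λ = 49/(350×4 − 49×3.1) = 49/1248 = 0.03926 per min.

0.039 per min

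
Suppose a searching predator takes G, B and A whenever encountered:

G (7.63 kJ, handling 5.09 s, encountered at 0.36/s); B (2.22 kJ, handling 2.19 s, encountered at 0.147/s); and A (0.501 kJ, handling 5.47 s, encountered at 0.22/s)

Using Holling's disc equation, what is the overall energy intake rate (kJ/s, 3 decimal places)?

0.731 kJ/s

R = (0.36×7.63 + 0.147×2.22 + 0.22×0.501) / (1 + 0.36×5.09 + 0.147×2.19 + 0.22×5.47) = 3.183/4.358 = 0.7305 kJ/s.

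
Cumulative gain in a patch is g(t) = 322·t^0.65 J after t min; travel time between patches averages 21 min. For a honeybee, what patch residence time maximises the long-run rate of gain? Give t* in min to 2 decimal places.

39.00 min

Optimal t* satisfies g'(t*) = g(t*)/(T + t*).
g'(t) = 0.65·322·t^-0.35. Setting 0.65·322·t^-0.35 = 322·t^0.65/(21+t) gives 0.65(21+t) = t, so 0.35·t = 0.65×21.
t* = 0.65×21/0.35 = 39 min.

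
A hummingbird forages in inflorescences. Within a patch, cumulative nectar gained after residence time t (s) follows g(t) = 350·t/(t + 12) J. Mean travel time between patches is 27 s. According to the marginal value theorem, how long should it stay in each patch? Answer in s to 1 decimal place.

18.0 s

Maximise g(t)/(T+t): set derivative to zero → g'(t)(T+t) = g(t).
g'(t) = 350·12/(t + 12)². Setting 350·12/(t+12)² = 350t/[(t+12)(27+t)] gives 12(27+t) = t(t+12), so t² = 12×27 = 324.
t* = √324 = 18 s.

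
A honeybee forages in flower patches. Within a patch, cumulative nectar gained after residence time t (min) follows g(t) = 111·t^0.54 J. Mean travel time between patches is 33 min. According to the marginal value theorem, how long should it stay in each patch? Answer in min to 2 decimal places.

38.74 min

By the marginal value theorem, leave when the instantaneous gain rate g'(t) equals the habitat-wide average g(t)/(T + t).
g'(t) = 0.54·111·t^-0.46. Setting 0.54·111·t^-0.46 = 111·t^0.54/(33+t) gives 0.54(33+t) = t, so 0.46·t = 0.54×33.
t* = 0.54×33/0.46 = 38.74 min.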